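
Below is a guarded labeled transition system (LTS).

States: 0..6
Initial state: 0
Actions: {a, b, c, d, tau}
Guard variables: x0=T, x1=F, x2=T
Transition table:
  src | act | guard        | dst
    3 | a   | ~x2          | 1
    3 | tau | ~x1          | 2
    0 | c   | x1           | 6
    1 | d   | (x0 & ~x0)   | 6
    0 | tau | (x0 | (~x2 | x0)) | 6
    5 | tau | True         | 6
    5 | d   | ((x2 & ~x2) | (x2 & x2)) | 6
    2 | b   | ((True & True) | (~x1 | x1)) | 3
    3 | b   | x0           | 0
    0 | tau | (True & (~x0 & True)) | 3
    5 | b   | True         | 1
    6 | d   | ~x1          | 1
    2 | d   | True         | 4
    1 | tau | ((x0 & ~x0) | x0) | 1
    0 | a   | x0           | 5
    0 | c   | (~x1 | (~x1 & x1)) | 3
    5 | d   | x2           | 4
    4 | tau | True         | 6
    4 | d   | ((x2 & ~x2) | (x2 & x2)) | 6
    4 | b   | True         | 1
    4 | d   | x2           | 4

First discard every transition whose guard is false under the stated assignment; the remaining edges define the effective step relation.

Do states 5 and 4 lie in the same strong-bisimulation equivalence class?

Refine partition for ~:
  π0 = {{0,1,2,3,4,5,6}}
  π1 = {{0},{1},{2},{3},{4,5},{6}}
Fixed point at round 2; 6 class(es).
[5]={4,5}  [4]={4,5}

Answer: BISIMILAR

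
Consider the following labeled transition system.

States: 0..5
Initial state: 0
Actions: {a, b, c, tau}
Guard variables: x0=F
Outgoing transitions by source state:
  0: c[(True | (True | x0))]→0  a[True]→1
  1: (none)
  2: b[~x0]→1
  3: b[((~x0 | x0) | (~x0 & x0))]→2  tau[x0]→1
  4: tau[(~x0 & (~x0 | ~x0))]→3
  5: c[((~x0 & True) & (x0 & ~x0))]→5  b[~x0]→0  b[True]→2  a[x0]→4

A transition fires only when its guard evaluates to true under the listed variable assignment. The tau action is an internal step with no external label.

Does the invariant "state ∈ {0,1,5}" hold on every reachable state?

Inv-set: {0,1,5}
Reachable = {0,1}
  0: safe
  1: safe

Answer: INVARIANT HOLDS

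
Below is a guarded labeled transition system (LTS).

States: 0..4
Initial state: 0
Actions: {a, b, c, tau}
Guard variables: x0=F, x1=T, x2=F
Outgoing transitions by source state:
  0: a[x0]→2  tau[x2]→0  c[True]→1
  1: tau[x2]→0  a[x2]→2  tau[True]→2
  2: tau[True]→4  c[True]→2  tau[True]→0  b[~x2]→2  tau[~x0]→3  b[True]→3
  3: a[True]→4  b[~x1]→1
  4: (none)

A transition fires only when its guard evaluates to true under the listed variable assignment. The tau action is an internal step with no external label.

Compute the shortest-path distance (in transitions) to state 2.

Answer: 2

Analysis:
BFS to 2:
  Layer 0: {0}
  Layer 1: {1}
  Layer 2: {2}
first hit 2 at d=2 via c·tau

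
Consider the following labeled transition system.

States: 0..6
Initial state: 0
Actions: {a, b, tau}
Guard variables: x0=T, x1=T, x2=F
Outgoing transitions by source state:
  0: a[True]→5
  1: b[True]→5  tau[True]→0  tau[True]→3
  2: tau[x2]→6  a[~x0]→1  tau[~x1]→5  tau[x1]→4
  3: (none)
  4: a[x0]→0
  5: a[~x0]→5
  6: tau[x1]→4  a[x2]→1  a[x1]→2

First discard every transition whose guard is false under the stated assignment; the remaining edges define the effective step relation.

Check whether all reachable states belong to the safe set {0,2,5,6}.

Inv-set: {0,2,5,6}
Reach set: {0,5}
  0: ok
  5: ok

Answer: INVARIANT HOLDS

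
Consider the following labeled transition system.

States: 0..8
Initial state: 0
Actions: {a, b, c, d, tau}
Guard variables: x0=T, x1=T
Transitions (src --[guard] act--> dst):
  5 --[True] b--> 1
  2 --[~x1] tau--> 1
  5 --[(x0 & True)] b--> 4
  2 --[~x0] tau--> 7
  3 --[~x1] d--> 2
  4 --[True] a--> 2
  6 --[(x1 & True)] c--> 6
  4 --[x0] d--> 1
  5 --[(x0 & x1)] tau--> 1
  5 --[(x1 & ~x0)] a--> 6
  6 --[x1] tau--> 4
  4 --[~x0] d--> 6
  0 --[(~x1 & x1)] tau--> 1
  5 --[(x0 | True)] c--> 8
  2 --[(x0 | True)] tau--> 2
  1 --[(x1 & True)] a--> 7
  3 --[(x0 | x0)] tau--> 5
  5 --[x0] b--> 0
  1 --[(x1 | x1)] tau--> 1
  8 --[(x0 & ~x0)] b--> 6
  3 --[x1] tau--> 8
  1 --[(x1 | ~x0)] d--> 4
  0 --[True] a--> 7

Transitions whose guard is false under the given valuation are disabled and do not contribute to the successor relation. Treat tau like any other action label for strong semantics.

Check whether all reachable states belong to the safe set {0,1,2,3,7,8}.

Inv-set: {0,1,2,3,7,8}
Reachable = {0,7}
  0: ok
  7: ok

Answer: INVARIANT HOLDS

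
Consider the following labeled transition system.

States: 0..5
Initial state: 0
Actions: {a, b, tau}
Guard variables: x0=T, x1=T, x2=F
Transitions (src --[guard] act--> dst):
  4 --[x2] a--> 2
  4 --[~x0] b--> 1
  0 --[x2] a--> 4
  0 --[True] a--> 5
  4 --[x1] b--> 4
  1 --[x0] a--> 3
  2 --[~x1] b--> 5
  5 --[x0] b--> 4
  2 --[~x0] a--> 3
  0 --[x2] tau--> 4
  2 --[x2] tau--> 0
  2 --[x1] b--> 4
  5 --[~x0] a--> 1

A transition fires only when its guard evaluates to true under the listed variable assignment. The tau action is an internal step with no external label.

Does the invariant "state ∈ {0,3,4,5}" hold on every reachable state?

Inv-set: {0,3,4,5}
Reachable = {0,4,5}
  0: safe
  4: safe
  5: safe

Answer: INVARIANT HOLDS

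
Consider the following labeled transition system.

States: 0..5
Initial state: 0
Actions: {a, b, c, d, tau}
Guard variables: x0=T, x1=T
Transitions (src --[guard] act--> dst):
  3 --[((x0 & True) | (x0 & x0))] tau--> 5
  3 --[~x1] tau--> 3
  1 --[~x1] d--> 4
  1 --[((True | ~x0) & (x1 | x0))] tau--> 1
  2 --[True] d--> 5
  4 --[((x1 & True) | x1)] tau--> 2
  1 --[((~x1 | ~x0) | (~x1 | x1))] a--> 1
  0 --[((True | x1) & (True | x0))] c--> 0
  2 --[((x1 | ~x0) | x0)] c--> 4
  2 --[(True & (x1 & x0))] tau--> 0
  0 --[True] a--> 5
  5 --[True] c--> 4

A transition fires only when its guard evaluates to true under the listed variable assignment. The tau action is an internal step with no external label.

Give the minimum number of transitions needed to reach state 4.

Answer: 2

Analysis:
Breadth-first toward 4:
  L0 = {0}
  L1 = {5}
  L2 = {4}
depth(4)=2, e.g. a·c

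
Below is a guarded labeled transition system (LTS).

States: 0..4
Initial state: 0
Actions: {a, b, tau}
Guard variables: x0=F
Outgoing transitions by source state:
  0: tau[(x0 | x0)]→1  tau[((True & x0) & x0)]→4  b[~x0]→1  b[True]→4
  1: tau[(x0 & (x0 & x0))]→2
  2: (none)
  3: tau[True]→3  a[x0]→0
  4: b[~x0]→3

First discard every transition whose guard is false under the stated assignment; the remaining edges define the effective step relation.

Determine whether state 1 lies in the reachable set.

Answer: REACHABLE

Trace:
After dropping false guards: 4 live edges.
Layer 0: {0}
Layer 1: {1,4}  cumulative {0,1,4}
Layer 2: {3}  cumulative {0,1,3,4}
R = {0,1,3,4}
Path to 1: b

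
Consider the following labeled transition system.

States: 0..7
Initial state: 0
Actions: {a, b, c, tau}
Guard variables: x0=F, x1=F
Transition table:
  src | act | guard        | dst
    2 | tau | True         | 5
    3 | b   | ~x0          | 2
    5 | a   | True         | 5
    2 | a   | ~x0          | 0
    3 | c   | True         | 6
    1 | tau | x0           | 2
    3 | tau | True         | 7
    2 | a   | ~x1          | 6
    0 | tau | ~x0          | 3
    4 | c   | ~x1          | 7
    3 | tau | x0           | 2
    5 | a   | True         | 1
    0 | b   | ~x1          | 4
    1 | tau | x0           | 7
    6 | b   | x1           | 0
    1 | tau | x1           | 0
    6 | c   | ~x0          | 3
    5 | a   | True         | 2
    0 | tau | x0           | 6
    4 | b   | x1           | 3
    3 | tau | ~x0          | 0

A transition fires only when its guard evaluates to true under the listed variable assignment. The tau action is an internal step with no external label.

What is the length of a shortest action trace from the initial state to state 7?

Answer: 2

Working:
Breadth-first toward 7:
  depth 0: {0}
  depth 1: {3,4}
  depth 2: {2,6,7}
7 enters at depth 2; path b·c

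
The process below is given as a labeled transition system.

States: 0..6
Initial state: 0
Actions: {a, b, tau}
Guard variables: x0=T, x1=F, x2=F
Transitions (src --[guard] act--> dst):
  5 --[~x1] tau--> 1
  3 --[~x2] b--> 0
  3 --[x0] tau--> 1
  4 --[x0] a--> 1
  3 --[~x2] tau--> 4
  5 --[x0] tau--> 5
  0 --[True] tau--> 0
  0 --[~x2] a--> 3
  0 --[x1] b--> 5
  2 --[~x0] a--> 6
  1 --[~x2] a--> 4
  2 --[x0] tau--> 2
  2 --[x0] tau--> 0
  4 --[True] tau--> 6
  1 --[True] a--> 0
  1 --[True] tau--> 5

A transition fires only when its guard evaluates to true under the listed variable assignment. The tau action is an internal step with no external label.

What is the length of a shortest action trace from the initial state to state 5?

Layered search for 5:
  depth 0: {0}
  depth 1: {3}
  depth 2: {1,4}
  depth 3: {5,6}
depth(5)=3, e.g. a·tau·tau

Answer: 3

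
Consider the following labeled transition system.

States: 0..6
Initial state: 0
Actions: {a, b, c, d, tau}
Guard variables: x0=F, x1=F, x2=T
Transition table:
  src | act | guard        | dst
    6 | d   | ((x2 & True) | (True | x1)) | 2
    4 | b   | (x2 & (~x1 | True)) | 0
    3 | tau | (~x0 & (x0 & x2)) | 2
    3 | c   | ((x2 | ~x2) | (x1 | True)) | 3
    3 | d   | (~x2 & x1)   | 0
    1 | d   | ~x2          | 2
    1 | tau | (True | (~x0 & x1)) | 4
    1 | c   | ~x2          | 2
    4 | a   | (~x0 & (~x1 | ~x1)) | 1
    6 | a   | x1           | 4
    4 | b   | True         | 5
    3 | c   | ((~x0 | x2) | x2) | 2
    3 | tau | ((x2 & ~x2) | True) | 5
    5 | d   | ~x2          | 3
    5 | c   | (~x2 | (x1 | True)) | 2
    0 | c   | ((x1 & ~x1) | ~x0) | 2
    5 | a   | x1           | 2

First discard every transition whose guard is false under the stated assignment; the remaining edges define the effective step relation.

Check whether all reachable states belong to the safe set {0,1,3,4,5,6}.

Answer: INVARIANT VIOLATED at state 2

Analysis:
Inv-set: {0,1,3,4,5,6}
R = {0,2}
  0: safe
  2: outside
counterexample path to 2: c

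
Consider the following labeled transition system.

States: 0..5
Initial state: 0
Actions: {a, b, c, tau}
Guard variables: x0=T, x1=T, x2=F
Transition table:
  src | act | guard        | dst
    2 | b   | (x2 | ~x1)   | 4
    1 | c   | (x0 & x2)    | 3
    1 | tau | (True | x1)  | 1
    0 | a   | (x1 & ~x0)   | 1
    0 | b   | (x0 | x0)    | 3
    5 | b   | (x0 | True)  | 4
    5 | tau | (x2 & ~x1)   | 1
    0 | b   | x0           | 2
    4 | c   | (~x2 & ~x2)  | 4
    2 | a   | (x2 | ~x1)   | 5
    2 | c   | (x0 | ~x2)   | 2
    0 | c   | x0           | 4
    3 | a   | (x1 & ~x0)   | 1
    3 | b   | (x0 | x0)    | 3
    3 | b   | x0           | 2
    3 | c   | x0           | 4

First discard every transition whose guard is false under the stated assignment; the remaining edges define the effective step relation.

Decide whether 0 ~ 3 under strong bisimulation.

Bisimulation quotient by refinement:
  π0 = {{0,1,2,3,4,5}}
  π1 = {{0,3},{1},{2,4},{5}}
Fixed point at round 2; 4 class(es).
class of 0: {0,3}; class of 3: {0,3}

Answer: BISIMILAR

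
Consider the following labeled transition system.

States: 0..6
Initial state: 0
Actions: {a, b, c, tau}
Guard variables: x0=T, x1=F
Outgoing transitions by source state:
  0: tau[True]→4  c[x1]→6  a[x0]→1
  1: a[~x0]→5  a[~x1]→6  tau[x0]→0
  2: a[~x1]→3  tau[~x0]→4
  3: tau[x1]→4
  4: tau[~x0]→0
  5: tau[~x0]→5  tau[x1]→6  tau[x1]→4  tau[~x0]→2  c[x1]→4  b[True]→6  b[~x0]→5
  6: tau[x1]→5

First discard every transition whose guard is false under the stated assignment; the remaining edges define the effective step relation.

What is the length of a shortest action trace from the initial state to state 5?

Layered search for 5:
  depth 0: {0}
  depth 1: {1,4}
  depth 2: {6}
5 never appears.

Answer: UNREACHABLE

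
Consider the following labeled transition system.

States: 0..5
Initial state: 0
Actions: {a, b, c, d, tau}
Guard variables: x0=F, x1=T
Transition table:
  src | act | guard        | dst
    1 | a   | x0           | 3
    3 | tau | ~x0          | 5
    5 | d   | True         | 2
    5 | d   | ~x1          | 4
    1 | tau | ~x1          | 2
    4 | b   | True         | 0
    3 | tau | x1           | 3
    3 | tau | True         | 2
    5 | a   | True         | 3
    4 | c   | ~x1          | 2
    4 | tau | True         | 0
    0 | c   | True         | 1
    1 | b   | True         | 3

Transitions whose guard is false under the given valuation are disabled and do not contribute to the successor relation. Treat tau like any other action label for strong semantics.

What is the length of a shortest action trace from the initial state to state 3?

Answer: 2

Analysis:
Layered search for 3:
  L0 = {0}
  L1 = {1}
  L2 = {3}
depth(3)=2, e.g. c·b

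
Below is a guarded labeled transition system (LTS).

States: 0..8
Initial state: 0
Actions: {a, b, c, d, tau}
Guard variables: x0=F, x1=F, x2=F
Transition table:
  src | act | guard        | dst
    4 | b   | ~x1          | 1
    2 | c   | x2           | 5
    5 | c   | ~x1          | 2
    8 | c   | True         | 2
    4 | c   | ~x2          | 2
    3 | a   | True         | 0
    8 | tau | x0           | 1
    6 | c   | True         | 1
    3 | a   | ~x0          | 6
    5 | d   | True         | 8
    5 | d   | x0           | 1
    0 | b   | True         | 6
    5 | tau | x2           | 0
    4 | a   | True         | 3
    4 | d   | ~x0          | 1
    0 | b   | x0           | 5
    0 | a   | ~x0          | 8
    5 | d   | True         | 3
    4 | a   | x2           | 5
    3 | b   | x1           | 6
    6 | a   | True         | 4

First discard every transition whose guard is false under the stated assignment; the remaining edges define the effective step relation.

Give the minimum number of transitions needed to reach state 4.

BFS to 4:
  depth 0: {0}
  depth 1: {6,8}
  depth 2: {1,2,4}
4 enters at depth 2; path b·a

Answer: 2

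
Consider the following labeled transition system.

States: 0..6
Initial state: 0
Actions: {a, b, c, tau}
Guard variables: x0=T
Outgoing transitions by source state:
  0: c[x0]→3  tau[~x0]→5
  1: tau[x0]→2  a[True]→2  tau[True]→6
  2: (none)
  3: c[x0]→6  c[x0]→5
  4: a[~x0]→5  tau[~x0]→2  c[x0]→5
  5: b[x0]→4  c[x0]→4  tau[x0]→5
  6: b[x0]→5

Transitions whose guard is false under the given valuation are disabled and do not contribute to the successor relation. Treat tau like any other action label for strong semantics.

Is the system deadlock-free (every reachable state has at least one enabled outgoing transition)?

Answer: DEADLOCK-FREE

Analysis:
R = {0,3,4,5,6}
  0: c→3  [1 out]
  3: c→5  c→6  [2 out]
  4: c→5  [1 out]
  5: b→4  c→4  tau→5  [3 out]
  6: b→5  [1 out]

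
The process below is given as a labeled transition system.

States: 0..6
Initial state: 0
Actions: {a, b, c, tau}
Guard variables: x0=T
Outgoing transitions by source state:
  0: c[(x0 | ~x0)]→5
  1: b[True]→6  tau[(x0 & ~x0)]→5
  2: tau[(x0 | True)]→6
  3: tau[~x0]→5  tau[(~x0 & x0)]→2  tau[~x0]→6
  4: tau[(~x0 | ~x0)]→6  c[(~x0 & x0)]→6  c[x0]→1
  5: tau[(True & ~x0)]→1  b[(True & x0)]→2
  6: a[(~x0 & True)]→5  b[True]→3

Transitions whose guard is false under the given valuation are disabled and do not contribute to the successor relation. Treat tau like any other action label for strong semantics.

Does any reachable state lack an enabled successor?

R = {0,2,3,5,6}
  0: c→5  [deg 1]
  2: tau→6  [deg 1]
  3: ∅  [no exit]
  5: b→2  [deg 1]
  6: b→3  [deg 1]
trace reaching 3: c·b·tau·b

Answer: DEADLOCK at state 3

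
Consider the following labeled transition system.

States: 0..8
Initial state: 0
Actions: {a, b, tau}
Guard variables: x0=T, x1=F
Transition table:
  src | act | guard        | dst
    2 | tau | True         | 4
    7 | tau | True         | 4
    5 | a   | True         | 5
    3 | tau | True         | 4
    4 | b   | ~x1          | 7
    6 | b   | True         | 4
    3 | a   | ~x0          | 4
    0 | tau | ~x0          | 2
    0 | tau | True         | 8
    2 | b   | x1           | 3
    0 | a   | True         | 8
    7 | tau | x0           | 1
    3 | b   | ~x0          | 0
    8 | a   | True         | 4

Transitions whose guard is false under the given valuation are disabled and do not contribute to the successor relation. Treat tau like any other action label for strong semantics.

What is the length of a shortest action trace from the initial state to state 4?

Breadth-first toward 4:
  depth 0: {0}
  depth 1: {8}
  depth 2: {4}
depth(4)=2, e.g. a·a

Answer: 2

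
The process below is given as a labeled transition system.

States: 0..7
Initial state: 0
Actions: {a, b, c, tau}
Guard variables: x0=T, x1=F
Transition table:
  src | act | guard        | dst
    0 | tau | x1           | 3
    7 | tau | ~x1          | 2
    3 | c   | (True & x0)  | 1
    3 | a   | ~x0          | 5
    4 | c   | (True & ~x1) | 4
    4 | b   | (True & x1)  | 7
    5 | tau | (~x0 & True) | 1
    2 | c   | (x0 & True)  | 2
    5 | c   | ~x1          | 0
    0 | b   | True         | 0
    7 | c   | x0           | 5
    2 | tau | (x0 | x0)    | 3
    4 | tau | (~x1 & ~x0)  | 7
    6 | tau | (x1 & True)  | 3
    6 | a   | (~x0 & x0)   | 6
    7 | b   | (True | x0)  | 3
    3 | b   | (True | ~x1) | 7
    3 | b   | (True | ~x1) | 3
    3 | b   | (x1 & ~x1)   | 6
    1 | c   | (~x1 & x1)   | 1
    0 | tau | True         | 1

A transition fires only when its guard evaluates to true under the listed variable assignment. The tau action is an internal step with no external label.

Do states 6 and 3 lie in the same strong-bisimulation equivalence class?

Answer: NOT BISIMILAR

Working:
Bisimulation quotient by refinement:
  P[0] = {{0,1,2,3,4,5,6,7}}
  P[1] = {{0},{1,6},{2},{3},{4,5},{7}}
  P[2] = {{0},{1,6},{2},{3},{4},{5},{7}}
Fixed point at round 3; 7 class(es).
class of 6: {1,6}; class of 3: {3}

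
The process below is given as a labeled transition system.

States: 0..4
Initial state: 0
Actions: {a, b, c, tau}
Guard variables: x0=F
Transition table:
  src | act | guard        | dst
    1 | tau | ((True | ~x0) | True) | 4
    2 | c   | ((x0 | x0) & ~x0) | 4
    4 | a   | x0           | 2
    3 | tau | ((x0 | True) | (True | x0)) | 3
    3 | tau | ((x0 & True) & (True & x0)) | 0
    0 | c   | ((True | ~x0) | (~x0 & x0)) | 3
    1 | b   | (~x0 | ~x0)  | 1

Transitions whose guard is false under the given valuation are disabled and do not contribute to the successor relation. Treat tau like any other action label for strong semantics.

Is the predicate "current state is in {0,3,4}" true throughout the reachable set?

Safe = {0,3,4}
Reachable = {0,3}
  0: safe
  3: safe

Answer: INVARIANT HOLDS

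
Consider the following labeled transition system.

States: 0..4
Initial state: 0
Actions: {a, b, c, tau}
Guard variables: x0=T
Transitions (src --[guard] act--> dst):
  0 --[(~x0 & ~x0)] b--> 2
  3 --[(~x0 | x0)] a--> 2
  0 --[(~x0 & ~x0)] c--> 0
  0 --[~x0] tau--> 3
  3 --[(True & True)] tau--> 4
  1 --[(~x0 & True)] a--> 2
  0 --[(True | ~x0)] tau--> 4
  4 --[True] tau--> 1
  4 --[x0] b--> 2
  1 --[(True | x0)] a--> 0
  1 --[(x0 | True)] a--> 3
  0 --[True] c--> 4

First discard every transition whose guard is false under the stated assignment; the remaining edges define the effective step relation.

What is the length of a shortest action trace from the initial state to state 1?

Answer: 2

Trace:
Breadth-first toward 1:
  depth 0: {0}
  depth 1: {4}
  depth 2: {1,2}
first hit 1 at d=2 via c·tau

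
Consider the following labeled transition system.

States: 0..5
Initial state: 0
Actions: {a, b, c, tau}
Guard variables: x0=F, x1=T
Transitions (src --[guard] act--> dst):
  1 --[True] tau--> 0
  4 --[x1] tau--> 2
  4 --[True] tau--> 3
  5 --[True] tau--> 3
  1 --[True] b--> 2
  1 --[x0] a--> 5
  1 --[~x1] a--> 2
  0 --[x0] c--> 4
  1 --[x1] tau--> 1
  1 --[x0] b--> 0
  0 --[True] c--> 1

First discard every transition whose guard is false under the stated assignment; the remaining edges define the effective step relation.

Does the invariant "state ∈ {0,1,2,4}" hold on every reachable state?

Allowed set {0,1,2,4}
Reach set: {0,1,2}
  0: safe
  1: safe
  2: safe

Answer: INVARIANT HOLDS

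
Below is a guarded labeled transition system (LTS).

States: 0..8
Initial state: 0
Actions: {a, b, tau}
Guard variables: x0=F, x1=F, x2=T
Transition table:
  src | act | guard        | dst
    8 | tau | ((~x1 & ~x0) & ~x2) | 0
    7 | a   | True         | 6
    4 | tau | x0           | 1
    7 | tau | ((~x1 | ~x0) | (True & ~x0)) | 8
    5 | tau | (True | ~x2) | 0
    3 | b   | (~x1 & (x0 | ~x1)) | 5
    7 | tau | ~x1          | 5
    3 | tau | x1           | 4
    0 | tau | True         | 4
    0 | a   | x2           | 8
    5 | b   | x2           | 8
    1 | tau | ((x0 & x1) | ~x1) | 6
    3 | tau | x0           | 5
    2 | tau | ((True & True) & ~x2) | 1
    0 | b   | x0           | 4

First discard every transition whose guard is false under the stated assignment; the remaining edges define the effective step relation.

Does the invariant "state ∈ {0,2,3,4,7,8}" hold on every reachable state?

Inv-set: {0,2,3,4,7,8}
Reach set: {0,4,8}
  0: ✓
  4: ✓
  8: ✓

Answer: INVARIANT HOLDS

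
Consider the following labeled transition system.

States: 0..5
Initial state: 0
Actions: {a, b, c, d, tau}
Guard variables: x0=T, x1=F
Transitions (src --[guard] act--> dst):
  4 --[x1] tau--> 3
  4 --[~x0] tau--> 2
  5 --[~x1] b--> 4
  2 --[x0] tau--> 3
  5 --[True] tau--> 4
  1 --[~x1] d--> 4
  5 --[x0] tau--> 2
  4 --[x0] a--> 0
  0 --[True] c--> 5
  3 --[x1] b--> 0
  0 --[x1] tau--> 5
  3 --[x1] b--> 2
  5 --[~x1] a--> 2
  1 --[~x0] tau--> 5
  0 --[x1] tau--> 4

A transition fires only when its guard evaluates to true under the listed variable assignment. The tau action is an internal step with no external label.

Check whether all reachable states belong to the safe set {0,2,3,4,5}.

Answer: INVARIANT HOLDS

Trace:
Safe = {0,2,3,4,5}
Reach set: {0,2,3,4,5}
  0: ok
  2: ok
  3: ok
  4: ok
  5: ok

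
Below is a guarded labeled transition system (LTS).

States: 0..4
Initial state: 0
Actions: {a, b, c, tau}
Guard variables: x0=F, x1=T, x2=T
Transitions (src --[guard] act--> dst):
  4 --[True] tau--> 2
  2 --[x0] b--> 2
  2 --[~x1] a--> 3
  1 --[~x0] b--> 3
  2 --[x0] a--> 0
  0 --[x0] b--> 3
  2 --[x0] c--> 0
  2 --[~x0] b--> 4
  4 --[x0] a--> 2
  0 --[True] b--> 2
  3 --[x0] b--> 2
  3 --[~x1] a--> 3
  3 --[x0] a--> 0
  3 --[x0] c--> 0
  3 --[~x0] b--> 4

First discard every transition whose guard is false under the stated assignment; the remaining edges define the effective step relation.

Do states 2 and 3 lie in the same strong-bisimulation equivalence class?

Answer: BISIMILAR

Trace:
Compute ~ classes (split until stable):
  round 0: {{0,1,2,3,4}}
  round 1: {{0,1,2,3},{4}}
  round 2: {{0,1},{2,3},{4}}
stable after 3 split(s): 3 block(s)
[2]={2,3}  [3]={2,3}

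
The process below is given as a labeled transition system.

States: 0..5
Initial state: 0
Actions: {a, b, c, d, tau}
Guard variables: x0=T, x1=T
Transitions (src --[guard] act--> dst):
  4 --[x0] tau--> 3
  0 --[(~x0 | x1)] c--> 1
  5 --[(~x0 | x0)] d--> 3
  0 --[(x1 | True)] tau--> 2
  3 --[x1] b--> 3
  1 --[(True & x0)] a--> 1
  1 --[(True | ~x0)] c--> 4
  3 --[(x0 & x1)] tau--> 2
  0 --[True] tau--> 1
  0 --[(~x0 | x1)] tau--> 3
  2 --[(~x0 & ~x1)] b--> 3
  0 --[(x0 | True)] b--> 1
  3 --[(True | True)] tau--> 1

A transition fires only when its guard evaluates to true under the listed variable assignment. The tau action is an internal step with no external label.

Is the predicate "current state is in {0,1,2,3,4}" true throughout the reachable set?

Safe = {0,1,2,3,4}
R = {0,1,2,3,4}
  0: ok
  1: ok
  2: ok
  3: ok
  4: ok

Answer: INVARIANT HOLDS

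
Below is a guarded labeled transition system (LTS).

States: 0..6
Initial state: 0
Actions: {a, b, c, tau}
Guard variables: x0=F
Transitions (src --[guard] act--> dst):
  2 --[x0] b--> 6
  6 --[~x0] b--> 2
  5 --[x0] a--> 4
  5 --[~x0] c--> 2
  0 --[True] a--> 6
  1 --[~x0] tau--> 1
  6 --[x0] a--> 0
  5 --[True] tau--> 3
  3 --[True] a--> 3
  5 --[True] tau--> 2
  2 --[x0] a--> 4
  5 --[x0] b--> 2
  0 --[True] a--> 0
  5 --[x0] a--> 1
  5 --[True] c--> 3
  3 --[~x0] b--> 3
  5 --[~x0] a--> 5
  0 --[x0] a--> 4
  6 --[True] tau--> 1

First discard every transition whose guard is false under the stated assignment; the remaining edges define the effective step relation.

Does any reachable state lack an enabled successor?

Answer: DEADLOCK at state 2

Analysis:
Reachable = {0,1,2,6}
  0: a→0  a→6  [deg 2]
  1: tau→1  [deg 1]
  2: ∅  [deadlock]
  6: b→2  tau→1  [deg 2]
trace reaching 2: a·b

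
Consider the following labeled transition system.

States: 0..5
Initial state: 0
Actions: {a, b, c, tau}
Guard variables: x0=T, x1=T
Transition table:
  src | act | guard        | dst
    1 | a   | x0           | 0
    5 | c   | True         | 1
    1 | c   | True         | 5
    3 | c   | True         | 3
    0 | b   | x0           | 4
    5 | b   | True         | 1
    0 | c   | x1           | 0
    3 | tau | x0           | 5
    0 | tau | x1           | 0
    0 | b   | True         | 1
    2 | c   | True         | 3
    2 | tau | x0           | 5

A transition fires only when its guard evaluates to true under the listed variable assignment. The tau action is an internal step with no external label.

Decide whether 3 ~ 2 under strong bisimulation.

Bisimulation quotient by refinement:
  P[0] = {{0,1,2,3,4,5}}
  P[1] = {{0},{1},{2,3},{4},{5}}
Fixed point at round 2; 5 class(es).
class of 3: {2,3}; class of 2: {2,3}

Answer: BISIMILAR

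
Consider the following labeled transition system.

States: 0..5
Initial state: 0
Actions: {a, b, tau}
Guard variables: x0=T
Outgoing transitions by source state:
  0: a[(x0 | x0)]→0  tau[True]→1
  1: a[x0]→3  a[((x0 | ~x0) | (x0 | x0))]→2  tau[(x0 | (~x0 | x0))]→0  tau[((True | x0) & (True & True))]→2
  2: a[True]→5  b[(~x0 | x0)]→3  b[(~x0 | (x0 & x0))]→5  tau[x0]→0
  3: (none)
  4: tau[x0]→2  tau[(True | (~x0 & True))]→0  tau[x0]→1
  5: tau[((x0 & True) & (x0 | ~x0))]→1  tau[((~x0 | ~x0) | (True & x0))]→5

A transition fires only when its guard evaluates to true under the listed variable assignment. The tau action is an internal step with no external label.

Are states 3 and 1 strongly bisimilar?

Bisimulation quotient by refinement:
  π0 = {{0,1,2,3,4,5}}
  π1 = {{0,1},{2},{3},{4,5}}
  π2 = {{0},{1},{2},{3},{4},{5}}
Fixed point at round 3; 6 class(es).
3∈{3}, 1∈{1}

Answer: NOT BISIMILAR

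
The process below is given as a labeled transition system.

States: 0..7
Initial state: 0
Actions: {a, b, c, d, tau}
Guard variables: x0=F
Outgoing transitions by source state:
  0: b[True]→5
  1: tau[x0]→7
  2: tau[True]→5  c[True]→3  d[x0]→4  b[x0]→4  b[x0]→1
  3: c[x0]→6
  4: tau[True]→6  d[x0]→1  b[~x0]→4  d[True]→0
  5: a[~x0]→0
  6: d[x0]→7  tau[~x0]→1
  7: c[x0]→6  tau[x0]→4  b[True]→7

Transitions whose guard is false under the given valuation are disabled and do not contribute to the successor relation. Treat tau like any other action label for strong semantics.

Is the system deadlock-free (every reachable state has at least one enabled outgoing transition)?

R = {0,5}
  0: b→5  [1 out]
  5: a→0  [1 out]

Answer: DEADLOCK-FREE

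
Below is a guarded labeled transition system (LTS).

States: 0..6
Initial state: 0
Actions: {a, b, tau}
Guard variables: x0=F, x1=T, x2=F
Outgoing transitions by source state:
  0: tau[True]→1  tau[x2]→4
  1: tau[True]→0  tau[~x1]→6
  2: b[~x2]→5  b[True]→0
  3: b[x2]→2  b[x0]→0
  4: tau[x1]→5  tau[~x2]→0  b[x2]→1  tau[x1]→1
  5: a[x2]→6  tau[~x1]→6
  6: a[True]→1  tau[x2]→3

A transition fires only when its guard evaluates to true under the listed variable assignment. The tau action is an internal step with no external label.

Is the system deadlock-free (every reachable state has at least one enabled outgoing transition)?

Answer: DEADLOCK-FREE

Analysis:
Reachable = {0,1}
  0: tau→1  [1 out]
  1: tau→0  [1 out]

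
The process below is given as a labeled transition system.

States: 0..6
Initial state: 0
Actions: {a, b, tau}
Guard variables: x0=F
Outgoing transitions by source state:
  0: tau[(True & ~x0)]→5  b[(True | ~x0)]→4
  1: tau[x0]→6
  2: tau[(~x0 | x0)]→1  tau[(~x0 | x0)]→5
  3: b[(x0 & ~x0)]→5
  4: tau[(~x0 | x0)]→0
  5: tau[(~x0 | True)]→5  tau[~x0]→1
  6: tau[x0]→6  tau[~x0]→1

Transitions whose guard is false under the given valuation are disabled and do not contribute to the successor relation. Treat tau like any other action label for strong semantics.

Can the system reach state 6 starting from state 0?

After dropping false guards: 8 live edges.
depth 0: {0}
depth 1: {4,5}  now seen {0,4,5}
depth 2: {1}  now seen {0,1,4,5}
Reachable = {0,1,4,5}

Answer: UNREACHABLE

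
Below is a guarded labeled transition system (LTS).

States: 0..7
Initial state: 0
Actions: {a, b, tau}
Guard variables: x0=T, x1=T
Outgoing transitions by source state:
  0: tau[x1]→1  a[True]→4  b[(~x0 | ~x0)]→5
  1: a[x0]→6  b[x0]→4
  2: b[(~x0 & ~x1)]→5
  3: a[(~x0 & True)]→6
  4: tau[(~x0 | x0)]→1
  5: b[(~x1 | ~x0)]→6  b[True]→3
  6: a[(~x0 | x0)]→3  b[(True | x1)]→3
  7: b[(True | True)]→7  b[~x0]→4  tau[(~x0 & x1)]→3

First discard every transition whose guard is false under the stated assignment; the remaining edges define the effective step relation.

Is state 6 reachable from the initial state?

Answer: REACHABLE

Working:
After dropping false guards: 9 live edges.
depth 0: {0}
depth 1: {1,4}  total {0,1,4}
depth 2: {6}  total {0,1,4,6}
depth 3: {3}  total {0,1,3,4,6}
R = {0,1,3,4,6}
trace reaching 6: tau·a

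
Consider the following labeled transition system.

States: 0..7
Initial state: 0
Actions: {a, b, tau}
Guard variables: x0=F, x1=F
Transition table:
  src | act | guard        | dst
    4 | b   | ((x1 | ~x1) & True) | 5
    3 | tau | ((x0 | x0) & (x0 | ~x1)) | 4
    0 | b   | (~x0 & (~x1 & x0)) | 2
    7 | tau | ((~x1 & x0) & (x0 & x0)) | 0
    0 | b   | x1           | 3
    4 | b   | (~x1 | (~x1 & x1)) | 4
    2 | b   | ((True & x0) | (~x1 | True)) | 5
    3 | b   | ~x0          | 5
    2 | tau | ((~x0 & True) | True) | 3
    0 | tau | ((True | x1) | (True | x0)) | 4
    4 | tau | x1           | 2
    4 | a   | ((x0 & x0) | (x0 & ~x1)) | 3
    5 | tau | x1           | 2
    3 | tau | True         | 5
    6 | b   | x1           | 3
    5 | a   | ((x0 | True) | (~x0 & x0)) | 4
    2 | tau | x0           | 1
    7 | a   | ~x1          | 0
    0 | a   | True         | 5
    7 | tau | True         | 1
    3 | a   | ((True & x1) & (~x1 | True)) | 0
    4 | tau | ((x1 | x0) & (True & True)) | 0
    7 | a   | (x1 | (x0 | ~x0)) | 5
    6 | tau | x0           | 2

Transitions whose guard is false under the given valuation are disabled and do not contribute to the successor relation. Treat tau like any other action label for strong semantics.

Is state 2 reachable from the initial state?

Answer: UNREACHABLE

Working:
Guard filter leaves 12 enabled edge(s).
Layer 0: {0}
Layer 1: {4,5}  now seen {0,4,5}
Reachable = {0,4,5}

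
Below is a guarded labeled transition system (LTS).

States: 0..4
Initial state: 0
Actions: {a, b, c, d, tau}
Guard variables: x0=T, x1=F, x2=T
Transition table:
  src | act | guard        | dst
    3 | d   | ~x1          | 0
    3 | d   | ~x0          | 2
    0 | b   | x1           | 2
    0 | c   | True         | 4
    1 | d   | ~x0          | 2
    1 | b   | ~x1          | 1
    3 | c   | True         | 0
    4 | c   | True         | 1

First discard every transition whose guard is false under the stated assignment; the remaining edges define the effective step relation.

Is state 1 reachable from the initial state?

Guard filter leaves 5 enabled edge(s).
Layer 0: {0}
Layer 1: {4}  total {0,4}
Layer 2: {1}  total {0,1,4}
Reachable = {0,1,4}
witness 1: c·c

Answer: REACHABLE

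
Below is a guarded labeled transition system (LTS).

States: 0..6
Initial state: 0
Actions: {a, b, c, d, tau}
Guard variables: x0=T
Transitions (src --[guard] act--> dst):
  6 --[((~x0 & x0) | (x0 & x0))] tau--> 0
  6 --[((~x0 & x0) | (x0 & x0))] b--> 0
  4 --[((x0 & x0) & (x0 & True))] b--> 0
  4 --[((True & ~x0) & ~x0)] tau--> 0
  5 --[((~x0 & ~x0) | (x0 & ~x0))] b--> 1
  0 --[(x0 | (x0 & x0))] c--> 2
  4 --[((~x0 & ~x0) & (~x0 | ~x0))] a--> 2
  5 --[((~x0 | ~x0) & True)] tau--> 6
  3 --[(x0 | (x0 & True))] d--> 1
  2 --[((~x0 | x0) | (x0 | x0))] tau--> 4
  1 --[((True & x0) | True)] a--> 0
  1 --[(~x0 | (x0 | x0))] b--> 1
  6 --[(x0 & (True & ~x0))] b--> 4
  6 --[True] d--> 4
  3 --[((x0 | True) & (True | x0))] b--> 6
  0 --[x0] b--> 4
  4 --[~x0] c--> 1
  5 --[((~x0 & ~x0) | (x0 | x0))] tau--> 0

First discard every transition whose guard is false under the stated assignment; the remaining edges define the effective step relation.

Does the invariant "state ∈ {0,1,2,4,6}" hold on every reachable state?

Answer: INVARIANT HOLDS

Trace:
Allowed set {0,1,2,4,6}
Reach set: {0,2,4}
  0: ✓
  2: ✓
  4: ✓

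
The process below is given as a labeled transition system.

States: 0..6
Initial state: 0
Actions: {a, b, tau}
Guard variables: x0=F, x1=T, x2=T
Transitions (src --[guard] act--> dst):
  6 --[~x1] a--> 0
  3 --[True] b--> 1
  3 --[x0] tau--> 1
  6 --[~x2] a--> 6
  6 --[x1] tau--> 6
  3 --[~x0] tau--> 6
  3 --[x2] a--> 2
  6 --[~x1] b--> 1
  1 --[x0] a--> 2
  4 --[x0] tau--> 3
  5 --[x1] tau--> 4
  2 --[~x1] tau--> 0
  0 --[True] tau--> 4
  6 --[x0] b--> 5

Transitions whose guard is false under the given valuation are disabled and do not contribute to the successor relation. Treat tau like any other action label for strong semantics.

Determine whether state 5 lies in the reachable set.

6 transition(s) survive guard evaluation.
depth 0: {0}
depth 1: {4}  cumulative {0,4}
R = {0,4}

Answer: UNREACHABLE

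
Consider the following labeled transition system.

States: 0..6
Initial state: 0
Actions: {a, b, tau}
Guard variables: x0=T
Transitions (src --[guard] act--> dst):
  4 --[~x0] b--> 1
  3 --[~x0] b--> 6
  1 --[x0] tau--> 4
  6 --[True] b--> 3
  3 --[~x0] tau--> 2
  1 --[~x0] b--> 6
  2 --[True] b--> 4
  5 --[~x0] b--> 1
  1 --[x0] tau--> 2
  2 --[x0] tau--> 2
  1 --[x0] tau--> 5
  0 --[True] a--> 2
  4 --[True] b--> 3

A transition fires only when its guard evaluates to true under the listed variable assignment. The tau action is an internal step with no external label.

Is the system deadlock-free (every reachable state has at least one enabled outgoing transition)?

Answer: DEADLOCK at state 3

Trace:
Reach set: {0,2,3,4}
  0: a→2  [1 out]
  2: b→4  tau→2  [2 out]
  3: ∅  [no exit]
  4: b→3  [1 out]
witness 3: a·b·b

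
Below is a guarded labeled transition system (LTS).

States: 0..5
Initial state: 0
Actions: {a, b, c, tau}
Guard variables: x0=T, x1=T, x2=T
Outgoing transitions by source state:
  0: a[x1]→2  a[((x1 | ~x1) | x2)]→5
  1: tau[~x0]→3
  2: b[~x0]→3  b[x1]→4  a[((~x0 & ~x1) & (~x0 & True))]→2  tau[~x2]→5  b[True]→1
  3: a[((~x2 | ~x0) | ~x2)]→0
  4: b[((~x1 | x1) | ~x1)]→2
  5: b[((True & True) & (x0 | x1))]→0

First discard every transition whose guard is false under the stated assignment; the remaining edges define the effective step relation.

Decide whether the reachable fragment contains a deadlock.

Reach set: {0,1,2,4,5}
  0: a→2  a→5  [2 exit(s)]
  1: ∅  [no exit]
  2: b→1  b→4  [2 exit(s)]
  4: b→2  [1 exit(s)]
  5: b→0  [1 exit(s)]
trace reaching 1: a·b

Answer: DEADLOCK at state 1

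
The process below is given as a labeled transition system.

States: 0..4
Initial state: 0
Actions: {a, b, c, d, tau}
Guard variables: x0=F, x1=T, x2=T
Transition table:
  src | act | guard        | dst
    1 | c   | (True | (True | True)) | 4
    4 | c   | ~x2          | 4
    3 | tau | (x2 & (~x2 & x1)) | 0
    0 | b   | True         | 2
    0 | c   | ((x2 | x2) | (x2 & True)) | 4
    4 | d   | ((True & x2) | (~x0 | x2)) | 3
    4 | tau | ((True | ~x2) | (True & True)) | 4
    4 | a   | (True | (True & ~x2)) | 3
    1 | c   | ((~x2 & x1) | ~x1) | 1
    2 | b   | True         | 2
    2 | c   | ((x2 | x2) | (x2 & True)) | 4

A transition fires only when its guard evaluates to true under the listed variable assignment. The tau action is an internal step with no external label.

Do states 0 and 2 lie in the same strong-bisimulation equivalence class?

Bisimulation quotient by refinement:
  round 0: {{0,1,2,3,4}}
  round 1: {{0,2},{1},{3},{4}}
stable after 2 split(s): 4 block(s)
0∈{0,2}, 2∈{0,2}

Answer: BISIMILAR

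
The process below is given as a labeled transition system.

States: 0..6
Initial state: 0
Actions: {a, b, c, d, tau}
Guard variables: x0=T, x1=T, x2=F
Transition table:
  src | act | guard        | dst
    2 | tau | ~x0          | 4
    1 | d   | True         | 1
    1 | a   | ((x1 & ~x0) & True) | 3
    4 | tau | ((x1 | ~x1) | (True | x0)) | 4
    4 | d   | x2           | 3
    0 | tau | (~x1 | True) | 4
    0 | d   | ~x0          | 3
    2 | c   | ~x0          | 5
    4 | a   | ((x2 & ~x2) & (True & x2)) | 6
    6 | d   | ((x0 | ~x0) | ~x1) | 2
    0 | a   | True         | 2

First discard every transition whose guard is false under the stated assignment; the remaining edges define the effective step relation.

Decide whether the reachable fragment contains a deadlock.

Reach set: {0,2,4}
  0: a→2  tau→4  [2 exit(s)]
  2: ∅  [STUCK]
  4: tau→4  [1 exit(s)]
Path to 2: a

Answer: DEADLOCK at state 2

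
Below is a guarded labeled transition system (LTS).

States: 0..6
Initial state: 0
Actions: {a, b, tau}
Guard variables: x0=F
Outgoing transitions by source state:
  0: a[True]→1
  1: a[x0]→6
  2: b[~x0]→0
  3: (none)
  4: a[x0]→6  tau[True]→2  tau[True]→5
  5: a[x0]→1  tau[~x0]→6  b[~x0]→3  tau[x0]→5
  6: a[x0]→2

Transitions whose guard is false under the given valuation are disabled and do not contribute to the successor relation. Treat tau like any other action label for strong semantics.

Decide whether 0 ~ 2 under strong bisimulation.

Answer: NOT BISIMILAR

Analysis:
Refine partition for ~:
  π0 = {{0,1,2,3,4,5,6}}
  π1 = {{0},{1,3,6},{2},{4},{5}}
Fixed point at round 2; 5 class(es).
[0]={0}  [2]={2}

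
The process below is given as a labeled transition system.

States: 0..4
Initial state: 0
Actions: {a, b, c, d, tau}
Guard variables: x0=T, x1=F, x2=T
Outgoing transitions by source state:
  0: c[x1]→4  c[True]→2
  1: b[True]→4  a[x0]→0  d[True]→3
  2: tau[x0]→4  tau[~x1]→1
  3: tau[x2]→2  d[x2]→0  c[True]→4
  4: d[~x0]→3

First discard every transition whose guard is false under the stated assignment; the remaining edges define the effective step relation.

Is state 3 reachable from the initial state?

Answer: REACHABLE

Trace:
After dropping false guards: 9 live edges.
L0 = {0}
L1 = {2}  cumulative {0,2}
L2 = {1,4}  cumulative {0,1,2,4}
L3 = {3}  cumulative {0,1,2,3,4}
R = {0,1,2,3,4}
Path to 3: c·tau·d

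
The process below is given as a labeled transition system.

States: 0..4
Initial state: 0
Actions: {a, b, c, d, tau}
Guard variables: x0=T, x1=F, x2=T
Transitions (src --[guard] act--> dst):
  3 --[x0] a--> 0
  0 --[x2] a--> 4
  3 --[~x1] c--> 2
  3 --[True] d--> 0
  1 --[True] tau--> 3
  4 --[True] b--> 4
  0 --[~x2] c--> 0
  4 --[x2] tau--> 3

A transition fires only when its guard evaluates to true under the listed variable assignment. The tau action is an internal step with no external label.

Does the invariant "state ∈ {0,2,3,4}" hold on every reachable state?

Safe = {0,2,3,4}
R = {0,2,3,4}
  0: safe
  2: safe
  3: safe
  4: safe

Answer: INVARIANT HOLDS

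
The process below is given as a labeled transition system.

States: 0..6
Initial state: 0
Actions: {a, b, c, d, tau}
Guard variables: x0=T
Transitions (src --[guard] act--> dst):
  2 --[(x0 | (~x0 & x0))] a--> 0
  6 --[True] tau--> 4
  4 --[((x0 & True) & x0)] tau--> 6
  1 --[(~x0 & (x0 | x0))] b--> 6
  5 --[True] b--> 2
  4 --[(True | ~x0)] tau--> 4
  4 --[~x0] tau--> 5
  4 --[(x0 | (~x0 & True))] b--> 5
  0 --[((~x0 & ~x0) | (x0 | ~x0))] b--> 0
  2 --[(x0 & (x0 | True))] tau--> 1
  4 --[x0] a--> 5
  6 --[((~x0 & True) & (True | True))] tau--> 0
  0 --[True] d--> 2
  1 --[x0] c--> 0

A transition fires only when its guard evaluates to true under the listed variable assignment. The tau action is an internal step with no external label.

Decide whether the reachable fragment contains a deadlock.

Reach set: {0,1,2}
  0: b→0  d→2  [2 out]
  1: c→0  [1 out]
  2: a→0  tau→1  [2 out]

Answer: DEADLOCK-FREE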